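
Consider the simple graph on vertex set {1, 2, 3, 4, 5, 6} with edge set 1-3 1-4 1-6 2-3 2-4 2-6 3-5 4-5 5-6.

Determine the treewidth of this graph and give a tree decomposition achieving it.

Treewidth 3.
One optimal decomposition is:
Bags: B1 = {2, 3, 4, 6}  B2 = {1, 3, 4, 6}  B3 = {3, 4, 5, 6}
Tree: B1–B2, B2–B3

The largest bag has 4 vertices, giving width 3; this decomposition certifies tw(G) ≤ 3. For the lower bound: the 4 vertex sets {2,6}, {1,4}, {3}, {5} are disjoint, each induces a connected subgraph, and every pair is joined by at least one edge of G. Contracting each set to a single vertex therefore yields K_{4} as a minor, and since treewidth is minor-monotone, tw(G) ≥ tw(K_{4}) = 3. Hence tw(G) = 3 exactly.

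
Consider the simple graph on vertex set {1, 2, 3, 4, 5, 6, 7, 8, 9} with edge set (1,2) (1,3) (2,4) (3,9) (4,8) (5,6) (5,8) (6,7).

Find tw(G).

A width-1 tree decomposition is:
Bags: B1 = {3, 9}  B2 = {1, 3}  B3 = {1, 2}  B4 = {2, 4}  B5 = {4, 8}  B6 = {5, 8}  B7 = {5, 6}  B8 = {6, 7}
Tree: B1–B2, B2–B3, B3–B4, B4–B5, B5–B6, B6–B7, B7–B8
Every bag has size at most 2, so the width is 2 − 1 = 1 and tw(G) ≤ 1. G has an edge, so its treewidth is at least 1. Therefore the treewidth is 1.

1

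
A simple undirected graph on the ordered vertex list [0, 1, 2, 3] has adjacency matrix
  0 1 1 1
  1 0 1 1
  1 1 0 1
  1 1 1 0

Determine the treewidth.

3

A width-3 tree decomposition is:
Bags: B1 = {0, 1, 2, 3}
Tree: (single bag)
A single bag containing all 4 vertices is trivially a valid decomposition of width 3. On the other hand G contains the 4-clique {0, 1, 2, 3}. A clique must lie in a single bag of any decomposition, so no decomposition can have width below 3. Hence tw(G) = 3 exactly.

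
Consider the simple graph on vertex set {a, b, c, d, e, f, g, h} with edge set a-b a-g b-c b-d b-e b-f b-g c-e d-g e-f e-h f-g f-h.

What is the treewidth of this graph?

A width-2 tree decomposition is:
Bags: B1 = {b, f, g}  B2 = {b, e, f}  B3 = {b, d, g}  B4 = {e, f, h}  B5 = {b, c, e}  B6 = {a, b, g}
Tree: B1–B2, B1–B3, B2–B4, B2–B5, B1–B6
Each bag holds 3 vertices, so the decomposition has width 2, which upper-bounds the treewidth. On the other hand G contains the 3-clique {e, f, h}. A clique must lie in a single bag of any decomposition, so no decomposition can have width below 2. Combining the bounds, tw(G) = 2.

2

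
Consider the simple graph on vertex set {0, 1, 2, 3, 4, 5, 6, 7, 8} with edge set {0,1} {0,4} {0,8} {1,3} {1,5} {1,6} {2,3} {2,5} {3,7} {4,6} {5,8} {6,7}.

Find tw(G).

3

A width-3 tree decomposition is:
Bags: B1 = {0, 4, 6, 7}  B2 = {0, 1, 6, 7}  B3 = {0, 1, 3, 7}  B4 = {0, 1, 3, 8}  B5 = {1, 3, 5, 8}  B6 = {2, 3, 5, 8}
Tree: B1–B2, B2–B3, B3–B4, B4–B5, B5–B6
The largest bag has 4 vertices, giving width 3; this decomposition certifies tw(G) ≤ 3. For the lower bound: the 4 vertex sets {4,6,7}, {0}, {1}, {2,3,5,8} are disjoint, each induces a connected subgraph, and every pair is joined by at least one edge of G. Contracting each set to a single vertex therefore yields K_{4} as a minor, and since treewidth is minor-monotone, tw(G) ≥ tw(K_{4}) = 3. Combining the bounds, tw(G) = 3.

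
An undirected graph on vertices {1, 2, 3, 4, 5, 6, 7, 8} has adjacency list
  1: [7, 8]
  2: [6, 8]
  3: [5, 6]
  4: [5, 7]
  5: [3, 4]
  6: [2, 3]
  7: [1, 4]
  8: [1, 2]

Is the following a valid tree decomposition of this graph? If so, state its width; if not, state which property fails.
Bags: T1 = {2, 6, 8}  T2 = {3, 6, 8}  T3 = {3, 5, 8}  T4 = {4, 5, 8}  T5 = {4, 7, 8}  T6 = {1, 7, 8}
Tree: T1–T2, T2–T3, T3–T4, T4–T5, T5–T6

Checking the three conditions: (i) the bags cover all of {1, 2, 3, 4, 5, 6, 7, 8}; (ii) for each edge, some bag contains both endpoints; (iii) the bags containing any fixed vertex form a subtree. All hold, so the decomposition is valid with width 3 − 1 = 2.

Yes; width 2.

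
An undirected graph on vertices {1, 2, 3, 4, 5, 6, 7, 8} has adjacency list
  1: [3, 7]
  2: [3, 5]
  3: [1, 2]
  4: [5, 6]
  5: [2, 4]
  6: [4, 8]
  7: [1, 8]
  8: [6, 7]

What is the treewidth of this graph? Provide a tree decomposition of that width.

Treewidth 2.
One optimal decomposition is:
Bags: B1 = {2, 4, 5}  B2 = {2, 4, 6}  B3 = {2, 6, 8}  B4 = {2, 7, 8}  B5 = {1, 2, 7}  B6 = {1, 2, 3}
Tree: B1–B2, B2–B3, B3–B4, B4–B5, B5–B6

Each bag holds 3 vertices, so the decomposition has width 2, which upper-bounds the treewidth. For the lower bound, G contains the cycle 2–5–4–6–8–7–1–3–2, so G is not a forest; only forests have treewidth ≤ 1, hence tw(G) ≥ 2. Combining the bounds, tw(G) = 2.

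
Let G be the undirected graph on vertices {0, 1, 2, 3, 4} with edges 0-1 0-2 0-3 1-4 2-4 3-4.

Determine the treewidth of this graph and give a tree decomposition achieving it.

Each bag holds 3 vertices, so the decomposition has width 2, which upper-bounds the treewidth. The edges 2–0–1–4–2 form a cycle, so G is not a tree and its treewidth is at least 2. The upper and lower bounds meet at 2, so that is the treewidth.

Treewidth 2.
Bags: B1 = {0, 2, 4}  B2 = {0, 1, 4}  B3 = {0, 3, 4}
Tree: B1–B2, B2–B3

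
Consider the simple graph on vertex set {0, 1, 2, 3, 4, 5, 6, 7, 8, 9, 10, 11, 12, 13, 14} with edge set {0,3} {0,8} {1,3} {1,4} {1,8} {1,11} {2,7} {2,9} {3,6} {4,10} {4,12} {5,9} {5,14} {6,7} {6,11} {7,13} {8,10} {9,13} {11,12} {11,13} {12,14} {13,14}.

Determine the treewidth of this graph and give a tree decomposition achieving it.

The largest bag has 4 vertices, giving width 3; this decomposition certifies tw(G) ≤ 3. For the lower bound: the 4 vertex sets {2,5,9}, {14}, {13}, {6,7,11,12} are disjoint, each induces a connected subgraph, and every pair is joined by at least one edge of G. Contracting each set to a single vertex therefore yields K_{4} as a minor, and since treewidth is minor-monotone, tw(G) ≥ tw(K_{4}) = 3. Therefore the treewidth is 3.

Treewidth 3.
Bags: B1 = {2, 5, 9, 14}  B2 = {2, 9, 13, 14}  B3 = {2, 7, 13, 14}  B4 = {7, 12, 13, 14}  B5 = {7, 11, 12, 13}  B6 = {6, 7, 11, 12}  B7 = {4, 6, 11, 12}  B8 = {1, 4, 6, 11}  B9 = {1, 3, 4, 6}  B10 = {1, 3, 4, 10}  B11 = {1, 3, 8, 10}  B12 = {0, 3, 8, 10}
Tree: B1–B2, B2–B3, B3–B4, B4–B5, B5–B6, B6–B7, B7–B8, B8–B9, B9–B10, B10–B11, B11–B12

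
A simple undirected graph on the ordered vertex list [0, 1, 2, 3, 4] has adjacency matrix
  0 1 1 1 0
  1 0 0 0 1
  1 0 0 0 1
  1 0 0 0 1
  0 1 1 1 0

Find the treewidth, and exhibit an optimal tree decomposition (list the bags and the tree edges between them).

Treewidth 2.
One such decomposition:
Bags: B1 = {0, 2, 4}  B2 = {0, 3, 4}  B3 = {0, 1, 4}
Tree: B1–B2, B2–B3

The largest bag has 3 vertices, giving width 2; this decomposition certifies tw(G) ≤ 2. The edges 2–0–3–4–2 form a cycle, so G is not a tree and its treewidth is at least 2. Combining the bounds, tw(G) = 2.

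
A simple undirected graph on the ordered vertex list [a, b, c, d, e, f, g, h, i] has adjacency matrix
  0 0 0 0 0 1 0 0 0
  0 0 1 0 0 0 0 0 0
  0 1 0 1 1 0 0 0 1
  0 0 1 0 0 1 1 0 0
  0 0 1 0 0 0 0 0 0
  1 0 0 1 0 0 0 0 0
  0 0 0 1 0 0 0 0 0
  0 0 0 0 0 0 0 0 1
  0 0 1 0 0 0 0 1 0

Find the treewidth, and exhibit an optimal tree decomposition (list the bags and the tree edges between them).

Every bag has size at most 2, so the width is 2 − 1 = 1 and tw(G) ≤ 1. Any graph with an edge has treewidth ≥ 1, and G has the edge c–e. The upper and lower bounds meet at 1, so that is the treewidth.

Treewidth 1.
Bags: B1 = {c, e}  B2 = {c, d}  B3 = {d, f}  B4 = {b, c}  B5 = {a, f}  B6 = {d, g}  B7 = {c, i}  B8 = {h, i}
Tree: B1–B2, B2–B3, B1–B4, B3–B5, B3–B6, B4–B7, B7–B8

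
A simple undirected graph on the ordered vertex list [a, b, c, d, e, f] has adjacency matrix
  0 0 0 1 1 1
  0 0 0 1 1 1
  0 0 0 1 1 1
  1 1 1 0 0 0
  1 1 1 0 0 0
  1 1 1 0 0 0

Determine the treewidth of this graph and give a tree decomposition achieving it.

Treewidth 3.
One optimal decomposition is:
Bags: B1 = {b, d, e, f}  B2 = {c, d, e, f}  B3 = {a, d, e, f}
Tree: B1–B2, B2–B3

Every bag has size at most 4, so the width is 4 − 1 = 3 and tw(G) ≤ 3. For the lower bound: the 4 vertex sets {b,f}, {c,e}, {d}, {a} are disjoint, each induces a connected subgraph, and every pair is joined by at least one edge of G. Contracting each set to a single vertex therefore yields K_{4} as a minor, and since treewidth is minor-monotone, tw(G) ≥ tw(K_{4}) = 3. Therefore the treewidth is 3.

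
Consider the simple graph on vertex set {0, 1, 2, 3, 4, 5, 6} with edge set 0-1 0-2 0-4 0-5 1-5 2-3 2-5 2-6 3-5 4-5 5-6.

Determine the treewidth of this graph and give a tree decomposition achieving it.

Treewidth 2.
Bags: B1 = {0, 2, 5}  B2 = {0, 1, 5}  B3 = {2, 5, 6}  B4 = {0, 4, 5}  B5 = {2, 3, 5}
Tree: B1–B2, B1–B3, B2–B4, B1–B5

Each bag holds 3 vertices, so the decomposition has width 2, which upper-bounds the treewidth. On the other hand G contains the 3-clique {0, 1, 5}. A clique must lie in a single bag of any decomposition, so no decomposition can have width below 2. The upper and lower bounds meet at 2, so that is the treewidth.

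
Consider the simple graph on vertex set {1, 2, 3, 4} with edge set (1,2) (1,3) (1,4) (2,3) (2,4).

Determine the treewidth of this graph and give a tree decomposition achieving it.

Treewidth 2.
One optimal decomposition is:
Bags: B1 = {1, 2, 4}  B2 = {1, 2, 3}
Tree: B1–B2

Each bag holds 3 vertices, so the decomposition has width 2, which upper-bounds the treewidth. For the lower bound, the 3 vertices {1, 2, 3} are pairwise adjacent, and any tree decomposition puts a clique entirely inside one bag — forcing width ≥ 2. The upper and lower bounds meet at 2, so that is the treewidth.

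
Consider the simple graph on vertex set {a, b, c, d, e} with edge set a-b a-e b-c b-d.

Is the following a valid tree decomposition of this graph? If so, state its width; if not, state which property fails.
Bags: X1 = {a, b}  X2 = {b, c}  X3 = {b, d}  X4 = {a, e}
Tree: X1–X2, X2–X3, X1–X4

Vertex coverage: the bags together contain {a, b, c, d, e}, the full vertex set. Edge coverage: each edge of G has both endpoints in at least one bag. Running intersection: for every vertex, the bags containing it form a connected subtree. All three properties hold, so this is a valid tree decomposition of width max|bag| − 1 = 1, and hence tw(G) ≤ 1.

Yes; width 1.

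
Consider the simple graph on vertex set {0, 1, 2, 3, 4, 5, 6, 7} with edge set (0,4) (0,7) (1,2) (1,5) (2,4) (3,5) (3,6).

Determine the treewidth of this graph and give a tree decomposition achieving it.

Treewidth 1.
One optimal decomposition is:
Bags: B1 = {3, 6}  B2 = {3, 5}  B3 = {1, 5}  B4 = {1, 2}  B5 = {2, 4}  B6 = {0, 4}  B7 = {0, 7}
Tree: B1–B2, B2–B3, B3–B4, B4–B5, B5–B6, B6–B7

Each bag holds 2 vertices, so the decomposition has width 1, which upper-bounds the treewidth. Since G has at least one edge (e.g. 6–3), it is not an edgeless graph, so tw(G) ≥ 1. The upper and lower bounds meet at 1, so that is the treewidth.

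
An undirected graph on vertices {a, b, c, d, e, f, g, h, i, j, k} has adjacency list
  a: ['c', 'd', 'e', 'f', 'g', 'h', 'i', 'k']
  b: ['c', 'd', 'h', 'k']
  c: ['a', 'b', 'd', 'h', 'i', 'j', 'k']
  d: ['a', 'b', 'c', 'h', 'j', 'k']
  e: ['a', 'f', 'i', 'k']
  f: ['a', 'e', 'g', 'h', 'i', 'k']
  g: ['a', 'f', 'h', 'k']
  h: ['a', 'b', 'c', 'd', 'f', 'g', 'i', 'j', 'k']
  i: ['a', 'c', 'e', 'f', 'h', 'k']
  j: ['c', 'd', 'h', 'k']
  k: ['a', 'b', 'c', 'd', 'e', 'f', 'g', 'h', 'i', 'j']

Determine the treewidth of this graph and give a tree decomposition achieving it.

The largest bag has 5 vertices, giving width 4; this decomposition certifies tw(G) ≤ 4. Conversely, {a, e, f, i, k} is a clique of size 5, and the vertices of any clique must share a bag in every tree decomposition; so some bag has ≥ 5 vertices and tw(G) ≥ 4. Combining the bounds, tw(G) = 4.

Treewidth 4.
One such decomposition:
Bags: B1 = {a, c, d, h, k}  B2 = {a, c, h, i, k}  B3 = {a, f, h, i, k}  B4 = {b, c, d, h, k}  B5 = {a, e, f, i, k}  B6 = {c, d, h, j, k}  B7 = {a, f, g, h, k}
Tree: B1–B2, B2–B3, B1–B4, B3–B5, B1–B6, B3–B7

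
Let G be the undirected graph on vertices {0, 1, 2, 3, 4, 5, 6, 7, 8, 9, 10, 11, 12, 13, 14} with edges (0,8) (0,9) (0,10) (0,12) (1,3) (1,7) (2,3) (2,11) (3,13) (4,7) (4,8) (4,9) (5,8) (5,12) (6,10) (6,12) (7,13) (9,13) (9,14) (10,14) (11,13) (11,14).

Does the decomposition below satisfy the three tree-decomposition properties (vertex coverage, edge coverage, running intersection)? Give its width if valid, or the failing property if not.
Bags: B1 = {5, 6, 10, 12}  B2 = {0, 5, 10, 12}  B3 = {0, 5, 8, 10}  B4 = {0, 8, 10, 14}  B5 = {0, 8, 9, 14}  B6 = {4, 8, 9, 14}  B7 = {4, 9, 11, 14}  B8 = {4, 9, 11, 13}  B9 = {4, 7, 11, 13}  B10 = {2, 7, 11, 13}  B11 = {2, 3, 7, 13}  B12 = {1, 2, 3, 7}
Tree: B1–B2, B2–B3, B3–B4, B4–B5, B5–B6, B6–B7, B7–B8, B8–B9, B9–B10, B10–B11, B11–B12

Yes; width 3.

Checking the three conditions: (i) the bags cover all of {0, 1, 2, 3, 4, 5, 6, 7, 8, 9, 10, 11, 12, 13, 14}; (ii) for each edge, some bag contains both endpoints; (iii) the bags containing any fixed vertex form a subtree. All hold, so the decomposition is valid with width 4 − 1 = 3.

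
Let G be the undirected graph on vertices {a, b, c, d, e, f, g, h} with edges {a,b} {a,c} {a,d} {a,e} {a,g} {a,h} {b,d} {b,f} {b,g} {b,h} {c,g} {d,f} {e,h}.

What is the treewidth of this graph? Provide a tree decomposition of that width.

Each bag holds 3 vertices, so the decomposition has width 2, which upper-bounds the treewidth. Conversely, {a, e, h} is a clique of size 3, and the vertices of any clique must share a bag in every tree decomposition; so some bag has ≥ 3 vertices and tw(G) ≥ 2. Combining the bounds, tw(G) = 2.

Treewidth 2.
One optimal decomposition is:
Bags: B1 = {a, b, d}  B2 = {b, d, f}  B3 = {a, b, g}  B4 = {a, c, g}  B5 = {a, b, h}  B6 = {a, e, h}
Tree: B1–B2, B1–B3, B3–B4, B3–B5, B5–B6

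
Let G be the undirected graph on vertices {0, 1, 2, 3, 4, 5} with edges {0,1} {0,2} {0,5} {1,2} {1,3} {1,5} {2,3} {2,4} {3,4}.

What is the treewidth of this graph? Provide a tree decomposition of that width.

Every bag has size at most 3, so the width is 3 − 1 = 2 and tw(G) ≤ 2. Conversely, {0, 1, 2} is a clique of size 3, and the vertices of any clique must share a bag in every tree decomposition; so some bag has ≥ 3 vertices and tw(G) ≥ 2. Combining the bounds, tw(G) = 2.

Treewidth 2.
One optimal decomposition is:
Bags: B1 = {0, 1, 2}  B2 = {0, 1, 5}  B3 = {1, 2, 3}  B4 = {2, 3, 4}
Tree: B1–B2, B1–B3, B3–B4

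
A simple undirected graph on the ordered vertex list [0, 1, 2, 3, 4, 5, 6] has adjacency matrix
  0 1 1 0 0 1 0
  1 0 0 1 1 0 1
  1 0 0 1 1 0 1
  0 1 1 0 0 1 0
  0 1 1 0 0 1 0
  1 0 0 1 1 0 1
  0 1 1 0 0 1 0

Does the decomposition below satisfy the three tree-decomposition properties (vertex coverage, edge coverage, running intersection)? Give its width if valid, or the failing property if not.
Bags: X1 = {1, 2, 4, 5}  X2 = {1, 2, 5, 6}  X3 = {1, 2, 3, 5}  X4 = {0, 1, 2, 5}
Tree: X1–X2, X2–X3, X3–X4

Yes; width 3.

Every vertex of G appears in some bag (union = {0, 1, 2, 3, 4, 5, 6}); every edge is covered by a bag; and for each vertex v the set of bags containing v is connected in the bag tree. The decomposition is therefore valid. The largest bag has 4 vertices, so the width is 3.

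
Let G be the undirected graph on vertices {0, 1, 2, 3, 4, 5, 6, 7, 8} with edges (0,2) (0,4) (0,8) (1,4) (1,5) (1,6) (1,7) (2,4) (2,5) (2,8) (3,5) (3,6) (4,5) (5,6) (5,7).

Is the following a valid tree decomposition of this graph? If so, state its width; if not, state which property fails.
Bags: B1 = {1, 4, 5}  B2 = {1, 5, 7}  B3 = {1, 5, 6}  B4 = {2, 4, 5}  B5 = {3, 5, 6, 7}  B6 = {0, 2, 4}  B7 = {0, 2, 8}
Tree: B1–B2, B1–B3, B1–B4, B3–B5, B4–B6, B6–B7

A tree decomposition must satisfy three properties: every vertex lies in some bag; for every edge, both endpoints lie together in some bag; and for every vertex, the bags containing it form a connected subtree. Here bags containing vertex 7 are not connected in the tree, so the decomposition is invalid.

No — bags containing vertex 7 are not connected in the tree.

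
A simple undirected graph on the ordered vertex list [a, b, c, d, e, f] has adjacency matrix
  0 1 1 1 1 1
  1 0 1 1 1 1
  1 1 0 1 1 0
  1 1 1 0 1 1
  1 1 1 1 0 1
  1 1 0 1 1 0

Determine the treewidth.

A width-4 tree decomposition is:
Bags: B1 = {a, b, d, e, f}  B2 = {a, b, c, d, e}
Tree: B1–B2
The largest bag has 5 vertices, giving width 4; this decomposition certifies tw(G) ≤ 4. On the other hand G contains the 5-clique {a, b, c, d, e}. A clique must lie in a single bag of any decomposition, so no decomposition can have width below 4. Hence tw(G) = 4 exactly.

4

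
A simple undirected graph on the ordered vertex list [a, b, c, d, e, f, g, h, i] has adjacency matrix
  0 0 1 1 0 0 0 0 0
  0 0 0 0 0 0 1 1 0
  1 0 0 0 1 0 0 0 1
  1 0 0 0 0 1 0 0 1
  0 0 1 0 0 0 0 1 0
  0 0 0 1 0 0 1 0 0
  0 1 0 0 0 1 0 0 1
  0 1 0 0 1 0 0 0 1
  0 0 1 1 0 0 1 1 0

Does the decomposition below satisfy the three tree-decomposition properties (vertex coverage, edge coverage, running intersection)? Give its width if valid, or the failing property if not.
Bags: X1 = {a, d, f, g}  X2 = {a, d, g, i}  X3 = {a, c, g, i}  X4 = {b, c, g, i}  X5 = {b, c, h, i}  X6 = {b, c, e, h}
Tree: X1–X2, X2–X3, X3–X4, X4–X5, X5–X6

Yes; width 3.

Checking the three conditions: (i) the bags cover all of {a, b, c, d, e, f, g, h, i}; (ii) for each edge, some bag contains both endpoints; (iii) the bags containing any fixed vertex form a subtree. All hold, so the decomposition is valid with width 4 − 1 = 3.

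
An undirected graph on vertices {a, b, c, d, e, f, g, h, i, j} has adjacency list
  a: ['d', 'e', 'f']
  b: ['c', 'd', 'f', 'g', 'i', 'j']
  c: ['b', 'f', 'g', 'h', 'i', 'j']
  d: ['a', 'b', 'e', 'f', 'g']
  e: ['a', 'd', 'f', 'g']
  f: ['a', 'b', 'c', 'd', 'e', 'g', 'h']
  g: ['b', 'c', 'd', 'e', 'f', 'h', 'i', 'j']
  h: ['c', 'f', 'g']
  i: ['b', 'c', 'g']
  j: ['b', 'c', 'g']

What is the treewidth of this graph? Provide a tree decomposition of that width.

Treewidth 3.
Bags: B1 = {b, c, g, j}  B2 = {b, c, g, i}  B3 = {b, c, f, g}  B4 = {b, d, f, g}  B5 = {d, e, f, g}  B6 = {a, d, e, f}  B7 = {c, f, g, h}
Tree: B1–B2, B1–B3, B3–B4, B4–B5, B5–B6, B3–B7

Each bag holds 4 vertices, so the decomposition has width 3, which upper-bounds the treewidth. For the lower bound, the 4 vertices {b, c, g, j} are pairwise adjacent, and any tree decomposition puts a clique entirely inside one bag — forcing width ≥ 3. The upper and lower bounds meet at 3, so that is the treewidth.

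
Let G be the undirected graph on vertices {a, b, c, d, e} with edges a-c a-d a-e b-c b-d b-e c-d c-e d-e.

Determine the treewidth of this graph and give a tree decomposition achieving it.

Treewidth 3.
One optimal decomposition is:
Bags: B1 = {a, c, d, e}  B2 = {b, c, d, e}
Tree: B1–B2

Each bag holds 4 vertices, so the decomposition has width 3, which upper-bounds the treewidth. For the lower bound, the 4 vertices {a, c, d, e} are pairwise adjacent, and any tree decomposition puts a clique entirely inside one bag — forcing width ≥ 3. The upper and lower bounds meet at 3, so that is the treewidth.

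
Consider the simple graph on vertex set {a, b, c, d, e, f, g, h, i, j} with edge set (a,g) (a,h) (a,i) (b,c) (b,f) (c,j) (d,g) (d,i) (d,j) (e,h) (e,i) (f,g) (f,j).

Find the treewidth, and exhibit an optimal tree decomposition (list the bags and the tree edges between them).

The largest bag has 3 vertices, giving width 2; this decomposition certifies tw(G) ≤ 2. The edges b–c–j–f–b form a cycle, so G is not a tree and its treewidth is at least 2. The upper and lower bounds meet at 2, so that is the treewidth.

Treewidth 2.
One optimal decomposition is:
Bags: B1 = {b, c, f}  B2 = {c, f, j}  B3 = {f, g, j}  B4 = {d, g, j}  B5 = {a, d, g}  B6 = {a, d, i}  B7 = {a, h, i}  B8 = {e, h, i}
Tree: B1–B2, B2–B3, B3–B4, B4–B5, B5–B6, B6–B7, B7–B8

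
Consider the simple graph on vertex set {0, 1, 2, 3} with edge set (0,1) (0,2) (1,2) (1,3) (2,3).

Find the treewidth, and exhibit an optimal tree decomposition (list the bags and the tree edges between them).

Every bag has size at most 3, so the width is 3 − 1 = 2 and tw(G) ≤ 2. Conversely, {0, 1, 2} is a clique of size 3, and the vertices of any clique must share a bag in every tree decomposition; so some bag has ≥ 3 vertices and tw(G) ≥ 2. The upper and lower bounds meet at 2, so that is the treewidth.

Treewidth 2.
Bags: B1 = {1, 2, 3}  B2 = {0, 1, 2}
Tree: B1–B2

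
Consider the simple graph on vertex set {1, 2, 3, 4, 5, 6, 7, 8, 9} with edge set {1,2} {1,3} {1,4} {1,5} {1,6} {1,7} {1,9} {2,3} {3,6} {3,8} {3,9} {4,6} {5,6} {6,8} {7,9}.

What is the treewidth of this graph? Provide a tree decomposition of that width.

Every bag has size at most 3, so the width is 3 − 1 = 2 and tw(G) ≤ 2. On the other hand G contains the 3-clique {3, 6, 8}. A clique must lie in a single bag of any decomposition, so no decomposition can have width below 2. Therefore the treewidth is 2.

Treewidth 2.
Bags: B1 = {1, 3, 6}  B2 = {1, 3, 9}  B3 = {3, 6, 8}  B4 = {1, 4, 6}  B5 = {1, 2, 3}  B6 = {1, 7, 9}  B7 = {1, 5, 6}
Tree: B1–B2, B1–B3, B1–B4, B2–B5, B2–B6, B4–B7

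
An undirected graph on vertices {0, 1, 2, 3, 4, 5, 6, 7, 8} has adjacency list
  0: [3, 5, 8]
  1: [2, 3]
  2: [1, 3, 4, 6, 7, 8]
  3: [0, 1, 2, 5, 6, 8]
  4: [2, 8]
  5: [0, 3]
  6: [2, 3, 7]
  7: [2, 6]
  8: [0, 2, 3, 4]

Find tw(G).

2

A width-2 tree decomposition is:
Bags: B1 = {0, 3, 8}  B2 = {2, 3, 8}  B3 = {2, 4, 8}  B4 = {2, 3, 6}  B5 = {2, 6, 7}  B6 = {0, 3, 5}  B7 = {1, 2, 3}
Tree: B1–B2, B2–B3, B2–B4, B4–B5, B1–B6, B2–B7
Each bag holds 3 vertices, so the decomposition has width 2, which upper-bounds the treewidth. For the lower bound, the 3 vertices {0, 3, 8} are pairwise adjacent, and any tree decomposition puts a clique entirely inside one bag — forcing width ≥ 2. Combining the bounds, tw(G) = 2.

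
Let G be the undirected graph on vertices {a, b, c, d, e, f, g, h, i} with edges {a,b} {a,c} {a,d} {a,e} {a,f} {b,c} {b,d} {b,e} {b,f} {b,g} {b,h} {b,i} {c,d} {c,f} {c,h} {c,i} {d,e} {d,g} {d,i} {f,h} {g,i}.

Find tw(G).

3

A width-3 tree decomposition is:
Bags: B1 = {a, b, c, d}  B2 = {b, c, d, i}  B3 = {b, d, g, i}  B4 = {a, b, c, f}  B5 = {a, b, d, e}  B6 = {b, c, f, h}
Tree: B1–B2, B2–B3, B1–B4, B1–B5, B4–B6
The largest bag has 4 vertices, giving width 3; this decomposition certifies tw(G) ≤ 3. Conversely, {a, b, d, e} is a clique of size 4, and the vertices of any clique must share a bag in every tree decomposition; so some bag has ≥ 4 vertices and tw(G) ≥ 3. Therefore the treewidth is 3.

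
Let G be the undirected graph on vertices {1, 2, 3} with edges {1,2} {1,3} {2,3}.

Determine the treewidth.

A width-2 tree decomposition is:
Bags: B1 = {1, 2, 3}
Tree: (single bag)
A single bag containing all 3 vertices is trivially a valid decomposition of width 2. On the other hand G contains the 3-clique {1, 2, 3}. A clique must lie in a single bag of any decomposition, so no decomposition can have width below 2. Combining the bounds, tw(G) = 2.

2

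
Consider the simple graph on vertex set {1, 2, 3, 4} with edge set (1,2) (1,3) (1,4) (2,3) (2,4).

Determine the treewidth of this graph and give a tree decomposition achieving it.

Each bag holds 3 vertices, so the decomposition has width 2, which upper-bounds the treewidth. On the other hand G contains the 3-clique {1, 2, 3}. A clique must lie in a single bag of any decomposition, so no decomposition can have width below 2. Hence tw(G) = 2 exactly.

Treewidth 2.
Bags: B1 = {1, 2, 3}  B2 = {1, 2, 4}
Tree: B1–B2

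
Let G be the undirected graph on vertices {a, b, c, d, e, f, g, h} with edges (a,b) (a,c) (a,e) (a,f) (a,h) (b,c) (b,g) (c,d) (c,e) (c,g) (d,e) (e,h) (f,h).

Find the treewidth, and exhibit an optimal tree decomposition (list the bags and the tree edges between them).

Every bag has size at most 3, so the width is 3 − 1 = 2 and tw(G) ≤ 2. Conversely, {a, e, h} is a clique of size 3, and the vertices of any clique must share a bag in every tree decomposition; so some bag has ≥ 3 vertices and tw(G) ≥ 2. Therefore the treewidth is 2.

Treewidth 2.
Bags: B1 = {c, d, e}  B2 = {a, c, e}  B3 = {a, b, c}  B4 = {b, c, g}  B5 = {a, e, h}  B6 = {a, f, h}
Tree: B1–B2, B2–B3, B3–B4, B2–B5, B5–B6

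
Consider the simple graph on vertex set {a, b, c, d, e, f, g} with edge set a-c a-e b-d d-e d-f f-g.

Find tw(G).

A width-1 tree decomposition is:
Bags: B1 = {a, e}  B2 = {d, e}  B3 = {b, d}  B4 = {d, f}  B5 = {f, g}  B6 = {a, c}
Tree: B1–B2, B2–B3, B3–B4, B4–B5, B1–B6
The largest bag has 2 vertices, giving width 1; this decomposition certifies tw(G) ≤ 1. G has an edge, so its treewidth is at least 1. Therefore the treewidth is 1.

1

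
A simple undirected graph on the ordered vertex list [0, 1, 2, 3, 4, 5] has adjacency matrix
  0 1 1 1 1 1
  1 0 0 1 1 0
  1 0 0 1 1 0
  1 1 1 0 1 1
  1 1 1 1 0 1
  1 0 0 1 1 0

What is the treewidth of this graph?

A width-3 tree decomposition is:
Bags: B1 = {0, 1, 3, 4}  B2 = {0, 2, 3, 4}  B3 = {0, 3, 4, 5}
Tree: B1–B2, B2–B3
Each bag holds 4 vertices, so the decomposition has width 3, which upper-bounds the treewidth. On the other hand G contains the 4-clique {0, 1, 3, 4}. A clique must lie in a single bag of any decomposition, so no decomposition can have width below 3. The upper and lower bounds meet at 3, so that is the treewidth.

3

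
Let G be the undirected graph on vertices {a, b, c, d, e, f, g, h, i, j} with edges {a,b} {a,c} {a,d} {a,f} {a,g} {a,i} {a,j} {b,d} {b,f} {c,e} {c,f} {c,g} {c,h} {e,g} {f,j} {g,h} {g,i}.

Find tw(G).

A width-2 tree decomposition is:
Bags: B1 = {a, b, f}  B2 = {a, c, f}  B3 = {a, b, d}  B4 = {a, c, g}  B5 = {a, f, j}  B6 = {c, e, g}  B7 = {a, g, i}  B8 = {c, g, h}
Tree: B1–B2, B1–B3, B2–B4, B1–B5, B4–B6, B4–B7, B4–B8
The largest bag has 3 vertices, giving width 2; this decomposition certifies tw(G) ≤ 2. Conversely, {c, e, g} is a clique of size 3, and the vertices of any clique must share a bag in every tree decomposition; so some bag has ≥ 3 vertices and tw(G) ≥ 2. Hence tw(G) = 2 exactly.

2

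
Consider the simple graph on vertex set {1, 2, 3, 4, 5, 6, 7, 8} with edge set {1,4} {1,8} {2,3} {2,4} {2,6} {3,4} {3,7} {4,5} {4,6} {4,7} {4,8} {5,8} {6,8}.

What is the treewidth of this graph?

2

A width-2 tree decomposition is:
Bags: B1 = {2, 4, 6}  B2 = {4, 6, 8}  B3 = {2, 3, 4}  B4 = {3, 4, 7}  B5 = {1, 4, 8}  B6 = {4, 5, 8}
Tree: B1–B2, B1–B3, B3–B4, B2–B5, B2–B6
Each bag holds 3 vertices, so the decomposition has width 2, which upper-bounds the treewidth. For the lower bound, the 3 vertices {1, 4, 8} are pairwise adjacent, and any tree decomposition puts a clique entirely inside one bag — forcing width ≥ 2. Therefore the treewidth is 2.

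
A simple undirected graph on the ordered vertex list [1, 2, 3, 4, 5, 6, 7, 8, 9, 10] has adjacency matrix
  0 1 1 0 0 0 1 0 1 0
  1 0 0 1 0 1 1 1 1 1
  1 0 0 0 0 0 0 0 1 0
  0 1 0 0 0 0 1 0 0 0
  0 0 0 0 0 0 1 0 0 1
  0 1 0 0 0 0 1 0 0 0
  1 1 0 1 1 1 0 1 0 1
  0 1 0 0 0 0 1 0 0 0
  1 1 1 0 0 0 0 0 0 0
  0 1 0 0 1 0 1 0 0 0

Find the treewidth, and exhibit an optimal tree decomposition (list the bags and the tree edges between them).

Treewidth 2.
Bags: B1 = {1, 2, 7}  B2 = {1, 2, 9}  B3 = {2, 7, 10}  B4 = {2, 6, 7}  B5 = {5, 7, 10}  B6 = {2, 7, 8}  B7 = {1, 3, 9}  B8 = {2, 4, 7}
Tree: B1–B2, B1–B3, B3–B4, B3–B5, B1–B6, B2–B7, B6–B8

Each bag holds 3 vertices, so the decomposition has width 2, which upper-bounds the treewidth. On the other hand G contains the 3-clique {1, 2, 9}. A clique must lie in a single bag of any decomposition, so no decomposition can have width below 2. Combining the bounds, tw(G) = 2.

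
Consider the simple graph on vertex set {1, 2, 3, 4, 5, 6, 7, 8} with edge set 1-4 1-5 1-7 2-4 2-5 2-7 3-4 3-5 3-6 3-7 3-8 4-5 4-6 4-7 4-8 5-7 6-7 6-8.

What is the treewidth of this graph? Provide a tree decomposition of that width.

Treewidth 3.
One such decomposition:
Bags: B1 = {3, 4, 6, 7}  B2 = {3, 4, 5, 7}  B3 = {1, 4, 5, 7}  B4 = {2, 4, 5, 7}  B5 = {3, 4, 6, 8}
Tree: B1–B2, B2–B3, B2–B4, B1–B5

Every bag has size at most 4, so the width is 4 − 1 = 3 and tw(G) ≤ 3. Conversely, {3, 4, 6, 8} is a clique of size 4, and the vertices of any clique must share a bag in every tree decomposition; so some bag has ≥ 4 vertices and tw(G) ≥ 3. Hence tw(G) = 3 exactly.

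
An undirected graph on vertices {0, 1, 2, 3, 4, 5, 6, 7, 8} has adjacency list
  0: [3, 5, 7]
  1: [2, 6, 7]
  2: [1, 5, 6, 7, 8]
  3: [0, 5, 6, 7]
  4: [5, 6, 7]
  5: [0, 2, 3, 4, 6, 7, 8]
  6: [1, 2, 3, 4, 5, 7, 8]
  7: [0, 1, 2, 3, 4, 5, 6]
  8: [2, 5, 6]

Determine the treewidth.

A width-3 tree decomposition is:
Bags: B1 = {2, 5, 6, 7}  B2 = {3, 5, 6, 7}  B3 = {0, 3, 5, 7}  B4 = {4, 5, 6, 7}  B5 = {1, 2, 6, 7}  B6 = {2, 5, 6, 8}
Tree: B1–B2, B2–B3, B1–B4, B1–B5, B1–B6
The largest bag has 4 vertices, giving width 3; this decomposition certifies tw(G) ≤ 3. For the lower bound, the 4 vertices {1, 2, 6, 7} are pairwise adjacent, and any tree decomposition puts a clique entirely inside one bag — forcing width ≥ 3. The upper and lower bounds meet at 3, so that is the treewidth.

3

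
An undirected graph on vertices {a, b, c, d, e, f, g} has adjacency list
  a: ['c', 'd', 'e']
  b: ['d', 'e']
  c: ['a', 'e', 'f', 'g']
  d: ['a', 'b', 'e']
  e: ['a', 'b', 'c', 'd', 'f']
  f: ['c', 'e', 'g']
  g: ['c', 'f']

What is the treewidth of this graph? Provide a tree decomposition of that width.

Each bag holds 3 vertices, so the decomposition has width 2, which upper-bounds the treewidth. For the lower bound, the 3 vertices {c, f, g} are pairwise adjacent, and any tree decomposition puts a clique entirely inside one bag — forcing width ≥ 2. Combining the bounds, tw(G) = 2.

Treewidth 2.
Bags: B1 = {c, e, f}  B2 = {a, c, e}  B3 = {a, d, e}  B4 = {c, f, g}  B5 = {b, d, e}
Tree: B1–B2, B2–B3, B1–B4, B3–B5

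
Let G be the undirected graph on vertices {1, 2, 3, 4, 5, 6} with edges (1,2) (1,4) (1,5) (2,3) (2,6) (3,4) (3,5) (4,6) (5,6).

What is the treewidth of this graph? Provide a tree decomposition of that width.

The largest bag has 4 vertices, giving width 3; this decomposition certifies tw(G) ≤ 3. For the lower bound: the 4 vertex sets {2,6}, {3,4}, {1}, {5} are disjoint, each induces a connected subgraph, and every pair is joined by at least one edge of G. Contracting each set to a single vertex therefore yields K_{4} as a minor, and since treewidth is minor-monotone, tw(G) ≥ tw(K_{4}) = 3. Hence tw(G) = 3 exactly.

Treewidth 3.
Bags: B1 = {1, 2, 3, 6}  B2 = {1, 3, 4, 6}  B3 = {1, 3, 5, 6}
Tree: B1–B2, B2–B3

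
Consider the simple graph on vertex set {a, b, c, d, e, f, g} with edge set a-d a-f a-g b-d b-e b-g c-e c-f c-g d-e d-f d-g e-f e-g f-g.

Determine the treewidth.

A width-3 tree decomposition is:
Bags: B1 = {b, d, e, g}  B2 = {d, e, f, g}  B3 = {c, e, f, g}  B4 = {a, d, f, g}
Tree: B1–B2, B2–B3, B2–B4
Each bag holds 4 vertices, so the decomposition has width 3, which upper-bounds the treewidth. For the lower bound, the 4 vertices {d, e, f, g} are pairwise adjacent, and any tree decomposition puts a clique entirely inside one bag — forcing width ≥ 3. Therefore the treewidth is 3.

3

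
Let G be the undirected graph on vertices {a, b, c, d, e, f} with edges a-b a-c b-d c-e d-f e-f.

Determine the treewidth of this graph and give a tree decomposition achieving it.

Treewidth 2.
One optimal decomposition is:
Bags: B1 = {d, e, f}  B2 = {c, d, e}  B3 = {a, c, d}  B4 = {a, b, d}
Tree: B1–B2, B2–B3, B3–B4

The largest bag has 3 vertices, giving width 2; this decomposition certifies tw(G) ≤ 2. For the lower bound, G contains the cycle d–f–e–c–a–b–d, so G is not a forest; only forests have treewidth ≤ 1, hence tw(G) ≥ 2. The upper and lower bounds meet at 2, so that is the treewidth.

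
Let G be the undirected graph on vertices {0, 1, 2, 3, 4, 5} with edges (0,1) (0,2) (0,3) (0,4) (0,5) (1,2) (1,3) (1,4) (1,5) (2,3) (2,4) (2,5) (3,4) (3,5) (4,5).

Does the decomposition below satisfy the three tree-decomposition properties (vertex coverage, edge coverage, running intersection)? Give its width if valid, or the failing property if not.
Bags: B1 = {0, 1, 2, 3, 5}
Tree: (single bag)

No — vertex 4 appears in no bag.

A tree decomposition must satisfy three properties: every vertex lies in some bag; for every edge, both endpoints lie together in some bag; and for every vertex, the bags containing it form a connected subtree. Here vertex 4 appears in no bag, so the decomposition is invalid.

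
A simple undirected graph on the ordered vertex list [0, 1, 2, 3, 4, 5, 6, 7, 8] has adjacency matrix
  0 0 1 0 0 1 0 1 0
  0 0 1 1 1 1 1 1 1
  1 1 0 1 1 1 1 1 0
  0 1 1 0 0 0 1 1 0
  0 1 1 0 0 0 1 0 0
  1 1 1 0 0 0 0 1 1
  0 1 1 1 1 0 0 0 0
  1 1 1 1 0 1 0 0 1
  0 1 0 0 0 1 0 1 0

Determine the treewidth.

A width-3 tree decomposition is:
Bags: B1 = {1, 2, 3, 7}  B2 = {1, 2, 3, 6}  B3 = {1, 2, 5, 7}  B4 = {1, 2, 4, 6}  B5 = {1, 5, 7, 8}  B6 = {0, 2, 5, 7}
Tree: B1–B2, B1–B3, B2–B4, B3–B5, B3–B6
Every bag has size at most 4, so the width is 4 − 1 = 3 and tw(G) ≤ 3. Conversely, {0, 2, 5, 7} is a clique of size 4, and the vertices of any clique must share a bag in every tree decomposition; so some bag has ≥ 4 vertices and tw(G) ≥ 3. Combining the bounds, tw(G) = 3.

3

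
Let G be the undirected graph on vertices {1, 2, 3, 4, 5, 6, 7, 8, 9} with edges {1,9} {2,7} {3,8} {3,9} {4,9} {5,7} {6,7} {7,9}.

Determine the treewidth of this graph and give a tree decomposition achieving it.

Treewidth 1.
One such decomposition:
Bags: B1 = {1, 9}  B2 = {7, 9}  B3 = {4, 9}  B4 = {3, 9}  B5 = {2, 7}  B6 = {3, 8}  B7 = {5, 7}  B8 = {6, 7}
Tree: B1–B2, B1–B3, B1–B4, B2–B5, B4–B6, B5–B7, B2–B8

Each bag holds 2 vertices, so the decomposition has width 1, which upper-bounds the treewidth. G has an edge, so its treewidth is at least 1. Therefore the treewidth is 1.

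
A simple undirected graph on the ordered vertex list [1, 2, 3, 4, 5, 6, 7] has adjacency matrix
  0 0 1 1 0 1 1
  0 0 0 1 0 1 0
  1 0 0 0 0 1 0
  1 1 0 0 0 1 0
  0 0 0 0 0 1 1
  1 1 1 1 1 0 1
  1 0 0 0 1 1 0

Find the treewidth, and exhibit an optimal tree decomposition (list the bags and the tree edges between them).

Treewidth 2.
Bags: B1 = {1, 6, 7}  B2 = {1, 4, 6}  B3 = {5, 6, 7}  B4 = {2, 4, 6}  B5 = {1, 3, 6}
Tree: B1–B2, B1–B3, B2–B4, B1–B5

Every bag has size at most 3, so the width is 3 − 1 = 2 and tw(G) ≤ 2. Conversely, {1, 3, 6} is a clique of size 3, and the vertices of any clique must share a bag in every tree decomposition; so some bag has ≥ 3 vertices and tw(G) ≥ 2. Hence tw(G) = 2 exactly.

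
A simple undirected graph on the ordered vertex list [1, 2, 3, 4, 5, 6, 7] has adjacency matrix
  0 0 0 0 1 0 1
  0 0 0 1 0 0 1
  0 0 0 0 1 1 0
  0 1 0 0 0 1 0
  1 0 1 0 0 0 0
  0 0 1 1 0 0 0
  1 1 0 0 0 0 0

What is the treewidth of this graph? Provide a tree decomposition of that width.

Every bag has size at most 3, so the width is 3 − 1 = 2 and tw(G) ≤ 2. For the lower bound, G contains the cycle 6–4–2–7–1–5–3–6, so G is not a forest; only forests have treewidth ≤ 1, hence tw(G) ≥ 2. Combining the bounds, tw(G) = 2.

Treewidth 2.
Bags: B1 = {2, 4, 6}  B2 = {2, 6, 7}  B3 = {1, 6, 7}  B4 = {1, 5, 6}  B5 = {3, 5, 6}
Tree: B1–B2, B2–B3, B3–B4, B4–B5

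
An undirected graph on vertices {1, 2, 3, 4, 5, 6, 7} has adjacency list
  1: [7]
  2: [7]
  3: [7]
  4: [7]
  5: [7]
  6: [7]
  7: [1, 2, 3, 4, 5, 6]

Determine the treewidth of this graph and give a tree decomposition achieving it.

Treewidth 1.
One such decomposition:
Bags: B1 = {6, 7}  B2 = {5, 7}  B3 = {1, 7}  B4 = {3, 7}  B5 = {4, 7}  B6 = {2, 7}
Tree: B1–B2, B2–B3, B3–B4, B1–B5, B4–B6

The largest bag has 2 vertices, giving width 1; this decomposition certifies tw(G) ≤ 1. Since G has at least one edge (e.g. 7–6), it is not an edgeless graph, so tw(G) ≥ 1. Therefore the treewidth is 1.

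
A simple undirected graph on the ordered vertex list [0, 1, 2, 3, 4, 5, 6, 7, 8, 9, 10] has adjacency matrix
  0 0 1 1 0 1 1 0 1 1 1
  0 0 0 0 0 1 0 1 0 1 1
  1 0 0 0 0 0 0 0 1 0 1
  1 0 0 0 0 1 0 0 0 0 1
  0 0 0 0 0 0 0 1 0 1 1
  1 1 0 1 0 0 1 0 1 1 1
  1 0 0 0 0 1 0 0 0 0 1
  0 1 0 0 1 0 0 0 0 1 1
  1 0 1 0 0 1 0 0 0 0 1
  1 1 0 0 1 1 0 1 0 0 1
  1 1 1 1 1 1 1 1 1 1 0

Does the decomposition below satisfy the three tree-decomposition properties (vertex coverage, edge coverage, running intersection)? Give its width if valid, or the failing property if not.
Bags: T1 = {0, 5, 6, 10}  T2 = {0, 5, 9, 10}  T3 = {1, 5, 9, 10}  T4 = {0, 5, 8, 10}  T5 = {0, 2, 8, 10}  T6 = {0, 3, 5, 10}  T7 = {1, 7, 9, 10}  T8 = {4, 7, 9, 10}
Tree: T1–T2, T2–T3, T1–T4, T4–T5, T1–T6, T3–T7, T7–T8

Yes; width 3.

Vertex coverage: the bags together contain {0, 1, 2, 3, 4, 5, 6, 7, 8, 9, 10}, the full vertex set. Edge coverage: each edge of G has both endpoints in at least one bag. Running intersection: for every vertex, the bags containing it form a connected subtree. All three properties hold, so this is a valid tree decomposition of width max|bag| − 1 = 3, and hence tw(G) ≤ 3.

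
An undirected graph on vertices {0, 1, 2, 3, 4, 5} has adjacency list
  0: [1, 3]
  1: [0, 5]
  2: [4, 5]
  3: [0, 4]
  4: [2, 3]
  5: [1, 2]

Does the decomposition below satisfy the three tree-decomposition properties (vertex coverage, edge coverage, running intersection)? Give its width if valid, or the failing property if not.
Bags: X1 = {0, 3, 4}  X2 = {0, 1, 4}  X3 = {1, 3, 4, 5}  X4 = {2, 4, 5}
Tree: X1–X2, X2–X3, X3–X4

A tree decomposition must satisfy three properties: every vertex lies in some bag; for every edge, both endpoints lie together in some bag; and for every vertex, the bags containing it form a connected subtree. Here bags containing vertex 3 are not connected in the tree, so the decomposition is invalid.

No — bags containing vertex 3 are not connected in the tree.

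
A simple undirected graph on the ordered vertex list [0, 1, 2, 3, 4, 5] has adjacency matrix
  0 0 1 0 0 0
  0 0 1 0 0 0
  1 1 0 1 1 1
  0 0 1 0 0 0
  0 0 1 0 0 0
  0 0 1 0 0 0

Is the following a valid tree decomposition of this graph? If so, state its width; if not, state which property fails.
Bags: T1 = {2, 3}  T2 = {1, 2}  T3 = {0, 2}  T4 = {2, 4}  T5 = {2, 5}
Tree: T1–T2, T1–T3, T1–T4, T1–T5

Yes; width 1.

Checking the three conditions: (i) the bags cover all of {0, 1, 2, 3, 4, 5}; (ii) for each edge, some bag contains both endpoints; (iii) the bags containing any fixed vertex form a subtree. All hold, so the decomposition is valid with width 2 − 1 = 1.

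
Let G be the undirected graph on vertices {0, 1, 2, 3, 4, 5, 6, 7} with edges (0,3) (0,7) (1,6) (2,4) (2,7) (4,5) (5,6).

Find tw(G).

A width-1 tree decomposition is:
Bags: B1 = {0, 3}  B2 = {0, 7}  B3 = {2, 7}  B4 = {2, 4}  B5 = {4, 5}  B6 = {5, 6}  B7 = {1, 6}
Tree: B1–B2, B2–B3, B3–B4, B4–B5, B5–B6, B6–B7
Every bag has size at most 2, so the width is 2 − 1 = 1 and tw(G) ≤ 1. Any graph with an edge has treewidth ≥ 1, and G has the edge 3–0. Therefore the treewidth is 1.

1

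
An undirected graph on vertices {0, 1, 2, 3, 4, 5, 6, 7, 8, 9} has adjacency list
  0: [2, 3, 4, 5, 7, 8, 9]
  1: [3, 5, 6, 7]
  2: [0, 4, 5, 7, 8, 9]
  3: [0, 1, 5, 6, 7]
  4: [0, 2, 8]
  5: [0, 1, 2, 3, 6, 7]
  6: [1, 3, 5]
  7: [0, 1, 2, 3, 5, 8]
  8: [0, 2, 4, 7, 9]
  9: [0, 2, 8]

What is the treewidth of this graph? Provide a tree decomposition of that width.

Treewidth 3.
One such decomposition:
Bags: B1 = {0, 2, 5, 7}  B2 = {0, 2, 7, 8}  B3 = {0, 3, 5, 7}  B4 = {1, 3, 5, 7}  B5 = {1, 3, 5, 6}  B6 = {0, 2, 4, 8}  B7 = {0, 2, 8, 9}
Tree: B1–B2, B1–B3, B3–B4, B4–B5, B2–B6, B2–B7

Every bag has size at most 4, so the width is 4 − 1 = 3 and tw(G) ≤ 3. On the other hand G contains the 4-clique {0, 2, 8, 9}. A clique must lie in a single bag of any decomposition, so no decomposition can have width below 3. Therefore the treewidth is 3.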